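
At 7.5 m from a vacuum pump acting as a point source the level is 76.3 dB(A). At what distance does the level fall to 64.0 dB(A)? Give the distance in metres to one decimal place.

For a point source L₁ − L₂ = 20·log₁₀(r₂/r₁), so r₂ = r₁·10^((L₁−L₂)/20).
r₂ = 7.5·10^((76.3−64.0)/20) = 7.5·10^(12.3/20) = 30.91 m.

30.9 m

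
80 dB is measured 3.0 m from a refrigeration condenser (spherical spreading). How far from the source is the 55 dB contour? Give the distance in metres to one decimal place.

The 25.0 dB drop corresponds to a distance ratio of 10^(25.0/20) for a point source.
r₂ = 3.0·10^((80−55)/20) = 3.0·10^(25.0/20) = 53.35 m.

53.3 m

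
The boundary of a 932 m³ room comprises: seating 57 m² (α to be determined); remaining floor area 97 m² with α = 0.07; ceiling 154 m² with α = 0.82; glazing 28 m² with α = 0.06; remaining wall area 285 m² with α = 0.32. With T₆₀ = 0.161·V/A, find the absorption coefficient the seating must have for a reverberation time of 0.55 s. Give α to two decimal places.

0.82

Required total absorption A = 0.161·932/0.55 = 272.82 m².
Absorption from the other surfaces = 97·0.07 + 154·0.82 + 28·0.06 + 285·0.32 = 225.95 m², so the seating must supply 46.87 m² over 57 m².
α = 46.87/57 = 0.822.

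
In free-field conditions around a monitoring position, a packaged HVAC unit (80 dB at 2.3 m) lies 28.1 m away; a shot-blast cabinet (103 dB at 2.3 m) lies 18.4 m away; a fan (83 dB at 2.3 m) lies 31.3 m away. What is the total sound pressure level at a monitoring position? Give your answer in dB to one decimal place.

First find each source's level at the receiver (point-source: −20·log₁₀(r/r_ref)), then combine on an intensity basis.
packaged HVAC unit: 80 − 20·log₁₀(28.1/2.3) = 80 − 21.74 = 58.26 dB.
shot-blast cabinet: 103 − 20·log₁₀(18.4/2.3) = 103 − 18.06 = 84.94 dB.
fan: 83 − 20·log₁₀(31.3/2.3) = 83 − 22.68 = 60.32 dB.
Σ 10^(L/10) = 3.135e+08 → L_total = 10·log₁₀(3.135e+08) = 84.96 dB.

85.0 dB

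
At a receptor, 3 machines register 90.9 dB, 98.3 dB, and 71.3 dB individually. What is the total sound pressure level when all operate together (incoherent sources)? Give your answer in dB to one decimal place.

99.0 dB

For uncorrelated sources the intensities add, so convert each level to linear form, sum, and take 10·log₁₀ of the total.
Σ 10^(L/10) = 10^(90.9/10) + 10^(98.3/10) + 10^(71.3/10) = 8.005e+09.
L_total = 10·log₁₀(8.005e+09) = 99.03 dB.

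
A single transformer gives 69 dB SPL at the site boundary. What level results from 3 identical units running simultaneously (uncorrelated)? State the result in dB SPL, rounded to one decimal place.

N identical incoherent sources raise the level by 10·log₁₀ N.
L_total = 69 + 10·log₁₀(3) = 69 + 4.771 = 73.77 dB SPL.

73.8 dB SPL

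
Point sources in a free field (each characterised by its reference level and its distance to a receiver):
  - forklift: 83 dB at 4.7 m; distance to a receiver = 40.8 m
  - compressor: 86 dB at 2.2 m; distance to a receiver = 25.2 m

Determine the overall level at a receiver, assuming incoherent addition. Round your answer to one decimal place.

Propagate each source to the receiver with L = L_ref − 20·log₁₀(r/r_ref), then add intensities.
forklift: 83 − 20·log₁₀(40.8/4.7) = 83 − 18.77 = 64.23 dB.
compressor: 86 − 20·log₁₀(25.2/2.2) = 86 − 21.18 = 64.82 dB.
Σ 10^(L/10) = 5.682e+06 → L_total = 10·log₁₀(5.682e+06) = 67.54 dB.

67.5 dB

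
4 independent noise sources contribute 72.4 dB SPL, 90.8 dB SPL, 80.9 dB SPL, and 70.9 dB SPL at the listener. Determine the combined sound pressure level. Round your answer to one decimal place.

Incoherent sources combine by intensity addition: L_total = 10·log₁₀(Σ 10^(L_i/10)).
Σ 10^(L/10) = 10^(72.4/10) + 10^(90.8/10) + 10^(80.9/10) + 10^(70.9/10) = 1.355e+09.
L_total = 10·log₁₀(1.355e+09) = 91.32 dB SPL.

91.3 dB SPL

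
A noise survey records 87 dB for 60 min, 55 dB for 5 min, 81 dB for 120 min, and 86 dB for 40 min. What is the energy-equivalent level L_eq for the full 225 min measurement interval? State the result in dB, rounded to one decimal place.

84.3 dB

The energy average is taken in the linear domain: L_eq = 10·log₁₀[(Σ tᵢ·10^(Lᵢ/10))/T], T = 225 min.
Σ tᵢ·10^(Lᵢ/10) = 60·10^(87/10) + 5·10^(55/10) + 120·10^(81/10) + 40·10^(86/10) = 6.110e+10.
L_eq = 10·log₁₀(6.110e+10/225) = 84.34 dB.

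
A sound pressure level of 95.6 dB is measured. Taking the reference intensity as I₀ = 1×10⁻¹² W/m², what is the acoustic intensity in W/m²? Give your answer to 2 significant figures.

0.0036 W/m²

I = I₀·10^(L/10) = 10⁻¹² × 10^(95.6/10) = 10^(-2.440).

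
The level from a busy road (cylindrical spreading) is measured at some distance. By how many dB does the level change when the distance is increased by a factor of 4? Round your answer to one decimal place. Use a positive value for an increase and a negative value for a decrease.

-6.0 dB

A line source loses 3 dB per doubling of distance; generally ΔL = −10·log₁₀(r₂/r₁).
ΔL = −10·log₁₀(4) = -6.02 dB.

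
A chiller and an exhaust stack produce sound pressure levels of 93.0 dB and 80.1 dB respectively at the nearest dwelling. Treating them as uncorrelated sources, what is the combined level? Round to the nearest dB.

For uncorrelated sources the intensities add, so convert each level to linear form, sum, and take 10·log₁₀ of the total.
Σ 10^(L/10) = 10^(93.0/10) + 10^(80.1/10) = 2.098e+09.
L_total = 10·log₁₀(2.098e+09) = 93.22 dB.

93 dB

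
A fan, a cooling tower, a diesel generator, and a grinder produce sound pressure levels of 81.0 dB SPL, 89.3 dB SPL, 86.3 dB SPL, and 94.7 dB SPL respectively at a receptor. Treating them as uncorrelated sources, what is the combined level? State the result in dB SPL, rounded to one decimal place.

Incoherent sources combine by intensity addition: L_total = 10·log₁₀(Σ 10^(L_i/10)).
Σ 10^(L/10) = 10^(81.0/10) + 10^(89.3/10) + 10^(86.3/10) + 10^(94.7/10) = 4.355e+09.
L_total = 10·log₁₀(4.355e+09) = 96.39 dB SPL.

96.4 dB SPL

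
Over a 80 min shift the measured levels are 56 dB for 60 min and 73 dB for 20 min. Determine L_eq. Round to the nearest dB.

Weight each interval's intensity by its duration and average over T = 80 min:
Σ tᵢ·10^(Lᵢ/10) = 60·10^(56/10) + 20·10^(73/10) = 4.229e+08.
L_eq = 10·log₁₀(4.229e+08/80) = 67.23 dB.

67 dB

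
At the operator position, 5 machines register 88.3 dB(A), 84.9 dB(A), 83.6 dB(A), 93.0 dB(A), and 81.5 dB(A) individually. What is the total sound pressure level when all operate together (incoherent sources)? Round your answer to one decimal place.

For uncorrelated sources the intensities add, so convert each level to linear form, sum, and take 10·log₁₀ of the total.
Σ 10^(L/10) = 10^(88.3/10) + 10^(84.9/10) + 10^(83.6/10) + 10^(93.0/10) + 10^(81.5/10) = 3.351e+09.
L_total = 10·log₁₀(3.351e+09) = 95.25 dB(A).

95.3 dB(A)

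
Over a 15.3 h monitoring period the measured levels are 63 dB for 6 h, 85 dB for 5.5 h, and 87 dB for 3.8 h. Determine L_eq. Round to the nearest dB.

84 dB

L_eq = 10·log₁₀[(1/T)·Σ tᵢ·10^(Lᵢ/10)] with T = 15.3 h.
Σ tᵢ·10^(Lᵢ/10) = 6·10^(63/10) + 5.5·10^(85/10) + 3.8·10^(87/10) = 3.656e+09.
L_eq = 10·log₁₀(3.656e+09/15.3) = 83.78 dB.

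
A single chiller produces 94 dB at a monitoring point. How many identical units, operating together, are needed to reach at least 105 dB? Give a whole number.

Need L₁ + 10·log₁₀ N ≥ 105, i.e. log₁₀ N ≥ 1.10.
N ≥ 10^(11.0/10) = 12.589, so N = 13.

13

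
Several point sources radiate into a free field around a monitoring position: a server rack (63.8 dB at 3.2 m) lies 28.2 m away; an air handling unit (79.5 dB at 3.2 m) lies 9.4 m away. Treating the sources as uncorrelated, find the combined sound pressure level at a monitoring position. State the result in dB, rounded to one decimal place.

First find each source's level at the receiver (point-source: −20·log₁₀(r/r_ref)), then combine on an intensity basis.
server rack: 63.8 − 20·log₁₀(28.2/3.2) = 63.8 − 18.90 = 44.90 dB.
air handling unit: 79.5 − 20·log₁₀(9.4/3.2) = 79.5 − 9.36 = 70.14 dB.
Σ 10^(L/10) = 1.036e+07 → L_total = 10·log₁₀(1.036e+07) = 70.15 dB.

70.2 dB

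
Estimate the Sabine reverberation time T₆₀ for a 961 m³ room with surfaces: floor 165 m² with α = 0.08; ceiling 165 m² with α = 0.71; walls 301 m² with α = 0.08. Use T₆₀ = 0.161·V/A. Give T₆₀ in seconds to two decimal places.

Summing Sᵢαᵢ: 165·0.08 + 165·0.71 + 301·0.08 = 154.43 m².
T₆₀ = 0.161·V/A = 0.161·961/154.43 = 1.002 s.

1.00 s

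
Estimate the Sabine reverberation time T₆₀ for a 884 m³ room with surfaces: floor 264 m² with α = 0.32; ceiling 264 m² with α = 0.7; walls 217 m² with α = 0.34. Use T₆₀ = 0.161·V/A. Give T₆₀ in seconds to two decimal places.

0.41 s

Summing Sᵢαᵢ: 264·0.32 + 264·0.7 + 217·0.34 = 343.06 m².
T₆₀ = 0.161·V/A = 0.161·884/343.06 = 0.415 s.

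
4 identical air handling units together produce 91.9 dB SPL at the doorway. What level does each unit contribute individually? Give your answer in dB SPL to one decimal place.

85.9 dB SPL

Dividing the total intensity by 4 lowers the level by 10·log₁₀ 4 = 6.021 dB: L₁ = 91.9 − 6.021.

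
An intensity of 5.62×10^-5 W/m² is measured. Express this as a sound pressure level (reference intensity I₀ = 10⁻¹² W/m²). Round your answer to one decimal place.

Dividing by I₀ shifts the exponent by 12: I/I₀ = 5.62×10^7.
L = 10·(0.7497 + 7) = 77.50 dB.

77.5 dB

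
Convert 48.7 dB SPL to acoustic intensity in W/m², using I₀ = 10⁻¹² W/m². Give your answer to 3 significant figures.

7.41e-08 W/m²

I/I₀ = 10^(48.7/10) = 7.413e+04, so I = 7.413e+04 × 10⁻¹² W/m².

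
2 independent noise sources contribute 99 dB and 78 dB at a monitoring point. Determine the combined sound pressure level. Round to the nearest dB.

99 dB

Incoherent sources combine by intensity addition: L_total = 10·log₁₀(Σ 10^(L_i/10)).
Σ 10^(L/10) = 10^(99/10) + 10^(78/10) = 8.006e+09.
L_total = 10·log₁₀(8.006e+09) = 99.03 dB.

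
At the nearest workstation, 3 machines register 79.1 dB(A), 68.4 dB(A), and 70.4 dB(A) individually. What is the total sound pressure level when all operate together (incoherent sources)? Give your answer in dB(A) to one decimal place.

Incoherent sources combine by intensity addition: L_total = 10·log₁₀(Σ 10^(L_i/10)).
Σ 10^(L/10) = 10^(79.1/10) + 10^(68.4/10) + 10^(70.4/10) = 9.917e+07.
L_total = 10·log₁₀(9.917e+07) = 79.96 dB(A).

80.0 dB(A)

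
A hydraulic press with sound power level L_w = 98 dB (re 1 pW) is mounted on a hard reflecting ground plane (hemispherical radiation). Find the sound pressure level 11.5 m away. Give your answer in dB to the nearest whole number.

L_p = L_w − 10·log₁₀(2π·r²) with r = 11.5 m.
2π·r² = 831 m², 10·log₁₀ of that is 29.196 dB.
L_p = 98 − 29.196 = 68.80 dB.

69 dB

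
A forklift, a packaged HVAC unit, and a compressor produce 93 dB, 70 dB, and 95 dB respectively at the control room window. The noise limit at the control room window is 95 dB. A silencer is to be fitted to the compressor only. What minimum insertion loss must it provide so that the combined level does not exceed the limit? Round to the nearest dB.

4 dB

Fixed contribution from the other sources: Σ 10^(L/10) = 10^(93/10) + 10^(70/10) = 2.005e+09 (93.02 dB).
To meet 95 dB overall, the treated compressor may contribute at most 10^(95/10) − 2.005e+09 = 1.157e+09, i.e. 90.63 dB.
So the compressor must be reduced from 95 to 90.63 dB: IL = 4.37 dB.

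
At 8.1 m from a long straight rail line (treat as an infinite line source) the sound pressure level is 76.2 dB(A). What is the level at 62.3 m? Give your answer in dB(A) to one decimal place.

67.3 dB(A)

Cylindrical spreading from a line source gives a 10·log₁₀(r₂/r₁) drop.
L₂ = 76.2 − 10·log₁₀(62.3/8.1) = 76.2 − 8.860 = 67.34 dB(A).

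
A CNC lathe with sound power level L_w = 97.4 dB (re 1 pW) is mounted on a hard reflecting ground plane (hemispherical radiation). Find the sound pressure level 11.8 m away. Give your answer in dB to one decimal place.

68.0 dB

Free-field hemispherical radiation: L_p = L_w − 10·log₁₀(2π·r²), r = 11.8 m.
2π·r² = 874.9 m², 10·log₁₀ of that is 29.419 dB.
L_p = 97.4 − 29.419 = 67.98 dB.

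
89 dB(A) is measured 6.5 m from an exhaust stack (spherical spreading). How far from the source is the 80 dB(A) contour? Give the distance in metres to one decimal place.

For a point source L₁ − L₂ = 20·log₁₀(r₂/r₁), so r₂ = r₁·10^((L₁−L₂)/20).
r₂ = 6.5·10^((89−80)/20) = 6.5·10^(9.0/20) = 18.32 m.

18.3 m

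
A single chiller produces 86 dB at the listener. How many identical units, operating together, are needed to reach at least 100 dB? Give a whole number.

The shortfall is 100 − 86 = 14.0 dB, and N units add 10·log₁₀ N, so need 10·log₁₀ N ≥ 14.0.
N ≥ 10^(14.0/10) = 25.119, so N = 26.

26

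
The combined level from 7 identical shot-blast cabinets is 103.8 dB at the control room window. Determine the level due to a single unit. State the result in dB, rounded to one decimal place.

For N identical incoherent sources L_total = L₁ + 10·log₁₀ N, so L₁ = 103.8 − 10·log₁₀(7) = 103.8 − 8.451.

95.3 dB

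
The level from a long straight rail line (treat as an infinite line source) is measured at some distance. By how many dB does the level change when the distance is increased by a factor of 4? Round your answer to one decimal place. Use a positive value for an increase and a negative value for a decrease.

With cylindrical spreading the level changes by −10·log₁₀(r₂/r₁).
ΔL = −10·log₁₀(4) = -6.02 dB.

-6.0 dB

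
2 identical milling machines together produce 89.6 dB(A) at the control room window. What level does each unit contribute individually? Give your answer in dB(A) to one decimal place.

For N identical incoherent sources L_total = L₁ + 10·log₁₀ N, so L₁ = 89.6 − 10·log₁₀(2) = 89.6 − 3.010.

86.6 dB(A)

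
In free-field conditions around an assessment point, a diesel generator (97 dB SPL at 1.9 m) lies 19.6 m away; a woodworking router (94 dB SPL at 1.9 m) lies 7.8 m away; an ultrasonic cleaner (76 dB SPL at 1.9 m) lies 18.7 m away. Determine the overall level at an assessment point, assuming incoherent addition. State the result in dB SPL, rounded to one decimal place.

First find each source's level at the receiver (point-source: −20·log₁₀(r/r_ref)), then combine on an intensity basis.
diesel generator: 97 − 20·log₁₀(19.6/1.9) = 97 − 20.27 = 76.73 dB SPL.
woodworking router: 94 − 20·log₁₀(7.8/1.9) = 94 − 12.27 = 81.73 dB SPL.
ultrasonic cleaner: 76 − 20·log₁₀(18.7/1.9) = 76 − 19.86 = 56.14 dB SPL.
Σ 10^(L/10) = 1.966e+08 → L_total = 10·log₁₀(1.966e+08) = 82.93 dB SPL.

82.9 dB SPL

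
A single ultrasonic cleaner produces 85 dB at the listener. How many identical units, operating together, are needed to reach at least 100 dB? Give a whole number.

32

The shortfall is 100 − 85 = 15.0 dB, and N units add 10·log₁₀ N, so need 10·log₁₀ N ≥ 15.0.
N ≥ 10^(15.0/10) = 31.623, so N = 32.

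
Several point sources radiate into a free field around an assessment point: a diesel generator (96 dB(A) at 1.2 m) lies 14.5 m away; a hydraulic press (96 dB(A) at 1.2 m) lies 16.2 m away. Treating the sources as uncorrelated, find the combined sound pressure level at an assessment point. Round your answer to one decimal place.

First find each source's level at the receiver (point-source: −20·log₁₀(r/r_ref)), then combine on an intensity basis.
diesel generator: 96 − 20·log₁₀(14.5/1.2) = 96 − 21.64 = 74.36 dB(A).
hydraulic press: 96 − 20·log₁₀(16.2/1.2) = 96 − 22.61 = 73.39 dB(A).
Σ 10^(L/10) = 4.911e+07 → L_total = 10·log₁₀(4.911e+07) = 76.91 dB(A).

76.9 dB(A)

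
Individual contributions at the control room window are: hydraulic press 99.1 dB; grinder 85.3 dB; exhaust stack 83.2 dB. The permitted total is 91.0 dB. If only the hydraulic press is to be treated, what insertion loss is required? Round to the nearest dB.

11 dB

Fixed contribution from the other sources: Σ 10^(L/10) = 10^(85.3/10) + 10^(83.2/10) = 5.478e+08 (87.39 dB).
The limit corresponds to 10^(91.0/10) = 1.259e+09; subtracting the fixed part leaves 7.112e+08 for the hydraulic press, i.e. 88.52 dB.
Required insertion loss = 99.1 − 88.52 = 10.58 dB.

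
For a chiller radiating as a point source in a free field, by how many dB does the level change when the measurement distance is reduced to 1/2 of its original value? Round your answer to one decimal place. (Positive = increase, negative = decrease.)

With spherical spreading the level changes by −20·log₁₀(r₂/r₁).
ΔL = −20·log₁₀(0.5) = +6.02 dB.

+6.0 dB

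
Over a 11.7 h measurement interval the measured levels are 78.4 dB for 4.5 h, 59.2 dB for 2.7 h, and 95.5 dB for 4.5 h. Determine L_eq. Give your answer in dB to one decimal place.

L_eq = 10·log₁₀[(1/T)·Σ tᵢ·10^(Lᵢ/10)] with T = 11.7 h.
Σ tᵢ·10^(Lᵢ/10) = 4.5·10^(78.4/10) + 2.7·10^(59.2/10) + 4.5·10^(95.5/10) = 1.628e+10.
L_eq = 10·log₁₀(1.628e+10/11.7) = 91.43 dB.

91.4 dB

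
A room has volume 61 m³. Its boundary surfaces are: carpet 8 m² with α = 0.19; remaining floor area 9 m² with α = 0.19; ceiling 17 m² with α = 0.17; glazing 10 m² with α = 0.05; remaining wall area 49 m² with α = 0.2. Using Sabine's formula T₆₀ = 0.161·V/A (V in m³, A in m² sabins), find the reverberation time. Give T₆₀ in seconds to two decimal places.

Summing Sᵢαᵢ: 8·0.19 + 9·0.19 + 17·0.17 + 10·0.05 + 49·0.2 = 16.42 m².
T₆₀ = 0.161·V/A = 0.161·61/16.42 = 0.598 s.

0.60 s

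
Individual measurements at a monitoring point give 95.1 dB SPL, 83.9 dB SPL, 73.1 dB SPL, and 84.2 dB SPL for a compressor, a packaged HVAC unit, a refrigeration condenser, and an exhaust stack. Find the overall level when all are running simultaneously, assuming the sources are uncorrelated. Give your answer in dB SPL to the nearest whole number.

96 dB SPL

Incoherent sources combine by intensity addition: L_total = 10·log₁₀(Σ 10^(L_i/10)).
Σ 10^(L/10) = 10^(95.1/10) + 10^(83.9/10) + 10^(73.1/10) + 10^(84.2/10) = 3.765e+09.
L_total = 10·log₁₀(3.765e+09) = 95.76 dB SPL.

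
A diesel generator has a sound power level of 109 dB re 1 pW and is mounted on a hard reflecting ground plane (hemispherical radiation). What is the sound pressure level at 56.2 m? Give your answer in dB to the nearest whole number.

Free-field hemispherical radiation: L_p = L_w − 10·log₁₀(2π·r²), r = 56.2 m.
2π·r² = 1.985e+04 m², 10·log₁₀ of that is 42.977 dB.
L_p = 109 − 42.977 = 66.02 dB.

66 dB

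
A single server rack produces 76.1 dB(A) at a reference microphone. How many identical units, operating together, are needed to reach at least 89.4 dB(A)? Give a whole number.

22

N identical sources give L₁ + 10·log₁₀ N, so require 10·log₁₀ N ≥ 89.4 − 76.1 = 13.3 dB.
N ≥ 10^(13.3/10) = 21.380, so N = 22.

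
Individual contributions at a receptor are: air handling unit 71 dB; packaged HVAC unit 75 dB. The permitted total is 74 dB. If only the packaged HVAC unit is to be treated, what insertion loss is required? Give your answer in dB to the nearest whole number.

Fixed contribution from the other source: Σ 10^(L/10) = 10^(71/10) = 1.259e+07 (71.00 dB).
To meet 74 dB overall, the treated packaged HVAC unit may contribute at most 10^(74/10) − 1.259e+07 = 1.253e+07, i.e. 70.98 dB.
So the packaged HVAC unit must be reduced from 75 to 70.98 dB: IL = 4.02 dB.

4 dB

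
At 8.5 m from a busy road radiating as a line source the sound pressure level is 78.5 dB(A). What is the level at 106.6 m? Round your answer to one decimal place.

67.5 dB(A)

For a line source, L₂ = L₁ − 10·log₁₀(r₂/r₁).
L₂ = 78.5 − 10·log₁₀(106.6/8.5) = 78.5 − 10.983 = 67.52 dB(A).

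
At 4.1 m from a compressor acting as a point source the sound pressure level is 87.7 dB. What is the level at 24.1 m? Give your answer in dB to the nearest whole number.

72 dB

Spherical spreading from a point source gives a 20·log₁₀(r₂/r₁) drop.
L₂ = 87.7 − 20·log₁₀(24.1/4.1) = 87.7 − 15.385 = 72.32 dB.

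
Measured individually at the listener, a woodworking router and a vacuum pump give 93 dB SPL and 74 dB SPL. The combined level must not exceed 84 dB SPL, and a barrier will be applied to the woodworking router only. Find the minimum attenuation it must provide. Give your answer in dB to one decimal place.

9.5 dB

Fixed contribution from the other source: Σ 10^(L/10) = 10^(74/10) = 2.512e+07 (74.00 dB SPL).
The limit corresponds to 10^(84/10) = 2.512e+08; subtracting the fixed part leaves 2.261e+08 for the woodworking router, i.e. 83.54 dB SPL.
Required insertion loss = 93 − 83.54 = 9.46 dB.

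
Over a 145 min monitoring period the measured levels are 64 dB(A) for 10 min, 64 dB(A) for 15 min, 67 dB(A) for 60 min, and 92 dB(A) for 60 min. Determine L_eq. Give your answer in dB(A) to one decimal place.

88.2 dB(A)

The energy average is taken in the linear domain: L_eq = 10·log₁₀[(Σ tᵢ·10^(Lᵢ/10))/T], T = 145 min.
Σ tᵢ·10^(Lᵢ/10) = 10·10^(64/10) + 15·10^(64/10) + 60·10^(67/10) + 60·10^(92/10) = 9.546e+10.
L_eq = 10·log₁₀(9.546e+10/145) = 88.18 dB(A).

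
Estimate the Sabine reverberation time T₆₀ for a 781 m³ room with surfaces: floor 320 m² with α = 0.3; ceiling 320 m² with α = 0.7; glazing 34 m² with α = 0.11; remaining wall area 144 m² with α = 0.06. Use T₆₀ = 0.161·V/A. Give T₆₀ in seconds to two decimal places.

0.38 s

Total absorption A = 320·0.3 + 320·0.7 + 34·0.11 + 144·0.06 = 332.38 m² sabins.
T₆₀ = 0.161·V/A = 0.161·781/332.38 = 0.378 s.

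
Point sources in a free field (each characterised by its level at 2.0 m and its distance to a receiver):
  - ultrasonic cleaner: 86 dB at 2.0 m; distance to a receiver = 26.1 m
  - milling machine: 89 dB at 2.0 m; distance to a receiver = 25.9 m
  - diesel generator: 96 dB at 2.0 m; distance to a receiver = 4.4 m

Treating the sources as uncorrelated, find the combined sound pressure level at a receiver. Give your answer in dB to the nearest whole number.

Apply inverse-square spreading to bring every level to the receiver, then sum 10^(L/10).
ultrasonic cleaner: 86 − 20·log₁₀(26.1/2.0) = 86 − 22.31 = 63.69 dB.
milling machine: 89 − 20·log₁₀(25.9/2.0) = 89 − 22.25 = 66.75 dB.
diesel generator: 96 − 20·log₁₀(4.4/2.0) = 96 − 6.85 = 89.15 dB.
Σ 10^(L/10) = 8.296e+08 → L_total = 10·log₁₀(8.296e+08) = 89.19 dB.

89 dB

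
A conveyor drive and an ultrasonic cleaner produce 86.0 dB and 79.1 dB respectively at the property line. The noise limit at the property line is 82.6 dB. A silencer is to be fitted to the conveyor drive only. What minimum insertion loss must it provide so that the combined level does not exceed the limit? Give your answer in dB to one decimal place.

The untreated sources together contribute 10^(79.1/10) = 8.128e+07, i.e. 79.10 dB.
To meet 82.6 dB overall, the treated conveyor drive may contribute at most 10^(82.6/10) − 8.128e+07 = 1.007e+08, i.e. 80.03 dB.
Required insertion loss = 86.0 − 80.03 = 5.97 dB.

6.0 dB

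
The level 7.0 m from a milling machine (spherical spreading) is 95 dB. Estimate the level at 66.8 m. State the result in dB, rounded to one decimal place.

For a point source, L₂ = L₁ − 20·log₁₀(r₂/r₁).
L₂ = 95 − 20·log₁₀(66.8/7.0) = 95 − 19.594 = 75.41 dB.

75.4 dB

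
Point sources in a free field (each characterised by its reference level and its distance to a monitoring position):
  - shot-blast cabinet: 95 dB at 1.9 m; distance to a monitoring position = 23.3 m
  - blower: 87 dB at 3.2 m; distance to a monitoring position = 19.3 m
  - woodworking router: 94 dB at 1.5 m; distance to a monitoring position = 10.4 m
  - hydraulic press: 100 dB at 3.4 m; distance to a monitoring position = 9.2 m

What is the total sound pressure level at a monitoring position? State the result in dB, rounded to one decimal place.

Propagate each source to the receiver with L = L_ref − 20·log₁₀(r/r_ref), then add intensities.
shot-blast cabinet: 95 − 20·log₁₀(23.3/1.9) = 95 − 21.77 = 73.23 dB.
blower: 87 − 20·log₁₀(19.3/3.2) = 87 − 15.61 = 71.39 dB.
woodworking router: 94 − 20·log₁₀(10.4/1.5) = 94 − 16.82 = 77.18 dB.
hydraulic press: 100 − 20·log₁₀(9.2/3.4) = 100 − 8.65 = 91.35 dB.
Σ 10^(L/10) = 1.453e+09 → L_total = 10·log₁₀(1.453e+09) = 91.62 dB.

91.6 dB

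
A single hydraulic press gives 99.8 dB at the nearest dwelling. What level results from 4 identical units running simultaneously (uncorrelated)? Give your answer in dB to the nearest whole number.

106 dB

N identical incoherent sources raise the level by 10·log₁₀ N.
L_total = 99.8 + 10·log₁₀(4) = 99.8 + 6.021 = 105.82 dB.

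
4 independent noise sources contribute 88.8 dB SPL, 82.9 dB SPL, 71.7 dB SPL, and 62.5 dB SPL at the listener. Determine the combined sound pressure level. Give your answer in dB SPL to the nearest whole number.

Incoherent sources combine by intensity addition: L_total = 10·log₁₀(Σ 10^(L_i/10)).
Σ 10^(L/10) = 10^(88.8/10) + 10^(82.9/10) + 10^(71.7/10) + 10^(62.5/10) = 9.701e+08.
L_total = 10·log₁₀(9.701e+08) = 89.87 dB SPL.

90 dB SPL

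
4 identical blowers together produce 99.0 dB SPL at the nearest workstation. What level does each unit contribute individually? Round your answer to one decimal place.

4 equal contributions raise the level by 10·log₁₀ 4 = 6.021 dB, so each unit alone gives 99.0 − 6.021.

93.0 dB SPL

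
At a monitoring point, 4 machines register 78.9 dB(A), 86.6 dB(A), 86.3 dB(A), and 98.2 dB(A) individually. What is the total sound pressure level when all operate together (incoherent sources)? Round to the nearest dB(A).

For uncorrelated sources the intensities add, so convert each level to linear form, sum, and take 10·log₁₀ of the total.
Σ 10^(L/10) = 10^(78.9/10) + 10^(86.6/10) + 10^(86.3/10) + 10^(98.2/10) = 7.568e+09.
L_total = 10·log₁₀(7.568e+09) = 98.79 dB(A).

99 dB(A)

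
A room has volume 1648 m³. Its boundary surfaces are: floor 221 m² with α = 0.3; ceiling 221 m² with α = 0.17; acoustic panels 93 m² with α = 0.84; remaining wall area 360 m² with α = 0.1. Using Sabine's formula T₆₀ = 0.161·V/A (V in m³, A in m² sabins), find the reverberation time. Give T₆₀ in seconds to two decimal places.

1.22 s

Total absorption A = 221·0.3 + 221·0.17 + 93·0.84 + 360·0.1 = 217.99 m² sabins.
T₆₀ = 0.161·V/A = 0.161·1648/217.99 = 1.217 s.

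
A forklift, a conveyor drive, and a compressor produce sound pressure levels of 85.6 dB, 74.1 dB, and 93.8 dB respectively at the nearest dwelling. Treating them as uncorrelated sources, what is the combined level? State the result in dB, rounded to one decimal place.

94.5 dB

Incoherent sources combine by intensity addition: L_total = 10·log₁₀(Σ 10^(L_i/10)).
Σ 10^(L/10) = 10^(85.6/10) + 10^(74.1/10) + 10^(93.8/10) = 2.788e+09.
L_total = 10·log₁₀(2.788e+09) = 94.45 dB.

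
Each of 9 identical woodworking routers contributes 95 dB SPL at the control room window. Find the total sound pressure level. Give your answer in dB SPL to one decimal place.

104.5 dB SPL

With 9 equal, uncorrelated contributions the intensity is 9× that of one unit, giving a rise of 10·log₁₀ 9.
L_total = 95 + 10·log₁₀(9) = 95 + 9.542 = 104.54 dB SPL.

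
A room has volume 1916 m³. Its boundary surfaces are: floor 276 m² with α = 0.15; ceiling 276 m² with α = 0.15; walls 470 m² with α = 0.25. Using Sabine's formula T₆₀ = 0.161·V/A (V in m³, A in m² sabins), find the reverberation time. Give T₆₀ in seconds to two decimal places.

A = Σ Sᵢαᵢ = 276·0.15 + 276·0.15 + 470·0.25 = 200.30 m².
T₆₀ = 0.161·V/A = 0.161·1916/200.30 = 1.540 s.

1.54 s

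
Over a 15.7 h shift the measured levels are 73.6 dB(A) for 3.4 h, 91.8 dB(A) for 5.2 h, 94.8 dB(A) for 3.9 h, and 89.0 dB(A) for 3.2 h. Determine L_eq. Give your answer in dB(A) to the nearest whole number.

92 dB(A)

The energy average is taken in the linear domain: L_eq = 10·log₁₀[(Σ tᵢ·10^(Lᵢ/10))/T], T = 15.7 h.
Σ tᵢ·10^(Lᵢ/10) = 3.4·10^(73.6/10) + 5.2·10^(91.8/10) + 3.9·10^(94.8/10) + 3.2·10^(89.0/10) = 2.227e+10.
L_eq = 10·log₁₀(2.227e+10/15.7) = 91.52 dB(A).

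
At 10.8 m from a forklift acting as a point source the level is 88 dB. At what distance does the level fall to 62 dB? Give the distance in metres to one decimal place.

215.5 m

Point-source spreading drops the level by 20·log₁₀(r₂/r₁); inverting, r₂/r₁ = 10^(ΔL/20).
r₂ = 10.8·10^((88−62)/20) = 10.8·10^(26.0/20) = 215.49 m.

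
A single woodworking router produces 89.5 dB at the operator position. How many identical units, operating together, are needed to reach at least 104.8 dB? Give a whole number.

34

Need L₁ + 10·log₁₀ N ≥ 104.8, i.e. log₁₀ N ≥ 1.53.
N ≥ 10^(15.3/10) = 33.884, so N = 34.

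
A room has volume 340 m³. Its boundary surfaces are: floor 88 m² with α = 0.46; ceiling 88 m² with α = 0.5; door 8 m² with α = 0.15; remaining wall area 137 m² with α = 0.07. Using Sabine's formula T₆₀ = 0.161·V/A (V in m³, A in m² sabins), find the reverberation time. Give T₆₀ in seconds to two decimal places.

0.57 s

Total absorption A = 88·0.46 + 88·0.5 + 8·0.15 + 137·0.07 = 95.27 m² sabins.
T₆₀ = 0.161·V/A = 0.161·340/95.27 = 0.575 s.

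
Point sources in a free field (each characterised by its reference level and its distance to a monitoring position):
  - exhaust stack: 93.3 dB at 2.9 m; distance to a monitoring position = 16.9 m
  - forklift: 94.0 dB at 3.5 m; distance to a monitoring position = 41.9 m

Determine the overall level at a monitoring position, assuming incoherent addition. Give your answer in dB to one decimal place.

Propagate each source to the receiver with L = L_ref − 20·log₁₀(r/r_ref), then add intensities.
exhaust stack: 93.3 − 20·log₁₀(16.9/2.9) = 93.3 − 15.31 = 77.99 dB.
forklift: 94.0 − 20·log₁₀(41.9/3.5) = 94.0 − 21.56 = 72.44 dB.
Σ 10^(L/10) = 8.048e+07 → L_total = 10·log₁₀(8.048e+07) = 79.06 dB.

79.1 dB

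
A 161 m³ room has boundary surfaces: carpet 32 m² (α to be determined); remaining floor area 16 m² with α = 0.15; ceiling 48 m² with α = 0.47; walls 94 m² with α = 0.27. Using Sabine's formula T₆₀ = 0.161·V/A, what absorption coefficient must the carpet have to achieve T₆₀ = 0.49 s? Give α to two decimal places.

0.08

Required total absorption A = 0.161·161/0.49 = 52.90 m².
Absorption from the other surfaces = 16·0.15 + 48·0.47 + 94·0.27 = 50.34 m², so the carpet must supply 2.56 m² over 32 m².
α = 2.56/32 = 0.080.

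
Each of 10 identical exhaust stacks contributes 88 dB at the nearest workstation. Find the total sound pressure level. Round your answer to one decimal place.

98.0 dB

L_total = L₁ + 10·log₁₀ N for N identical incoherent sources.
L_total = 88 + 10·log₁₀(10) = 88 + 10.000 = 98.00 dB.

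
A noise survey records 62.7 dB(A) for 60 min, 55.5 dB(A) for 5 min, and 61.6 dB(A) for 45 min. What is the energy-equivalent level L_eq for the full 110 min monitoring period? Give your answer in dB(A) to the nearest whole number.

The energy average is taken in the linear domain: L_eq = 10·log₁₀[(Σ tᵢ·10^(Lᵢ/10))/T], T = 110 min.
Σ tᵢ·10^(Lᵢ/10) = 60·10^(62.7/10) + 5·10^(55.5/10) + 45·10^(61.6/10) = 1.785e+08.
L_eq = 10·log₁₀(1.785e+08/110) = 62.10 dB(A).

62 dB(A)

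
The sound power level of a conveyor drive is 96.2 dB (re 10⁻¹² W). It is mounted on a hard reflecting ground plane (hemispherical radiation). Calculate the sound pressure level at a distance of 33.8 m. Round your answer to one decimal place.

The power spreads over a hemisphere of area 2π·r², so L_p = L_w − 10·log₁₀(2π·r²).
2π·r² = 7178 m², 10·log₁₀ of that is 38.560 dB.
L_p = 96.2 − 38.560 = 57.64 dB.

57.6 dB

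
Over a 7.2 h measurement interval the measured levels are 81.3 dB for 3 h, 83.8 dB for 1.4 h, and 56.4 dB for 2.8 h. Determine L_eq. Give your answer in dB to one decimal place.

80.1 dB

Weight each interval's intensity by its duration and average over T = 7.2 h:
Σ tᵢ·10^(Lᵢ/10) = 3·10^(81.3/10) + 1.4·10^(83.8/10) + 2.8·10^(56.4/10) = 7.417e+08.
L_eq = 10·log₁₀(7.417e+08/7.2) = 80.13 dB.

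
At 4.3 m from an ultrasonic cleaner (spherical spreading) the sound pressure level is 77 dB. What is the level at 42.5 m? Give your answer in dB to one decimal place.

Spherical spreading from a point source gives a 20·log₁₀(r₂/r₁) drop.
L₂ = 77 − 20·log₁₀(42.5/4.3) = 77 − 19.898 = 57.10 dB.

57.1 dB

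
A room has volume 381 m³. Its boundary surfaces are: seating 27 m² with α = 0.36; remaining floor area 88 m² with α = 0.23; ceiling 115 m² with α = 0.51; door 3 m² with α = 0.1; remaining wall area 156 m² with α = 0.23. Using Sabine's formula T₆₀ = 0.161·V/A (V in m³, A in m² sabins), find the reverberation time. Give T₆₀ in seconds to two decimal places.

Summing Sᵢαᵢ: 27·0.36 + 88·0.23 + 115·0.51 + 3·0.1 + 156·0.23 = 124.79 m².
T₆₀ = 0.161 × 381 / 124.79 = 0.492 s.

0.49 s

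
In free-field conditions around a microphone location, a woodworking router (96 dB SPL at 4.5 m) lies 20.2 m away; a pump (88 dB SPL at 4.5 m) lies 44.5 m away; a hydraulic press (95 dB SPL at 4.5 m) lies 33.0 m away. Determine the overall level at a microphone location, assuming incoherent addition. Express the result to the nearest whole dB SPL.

Propagate each source to the receiver with L = L_ref − 20·log₁₀(r/r_ref), then add intensities.
woodworking router: 96 − 20·log₁₀(20.2/4.5) = 96 − 13.04 = 82.96 dB SPL.
pump: 88 − 20·log₁₀(44.5/4.5) = 88 − 19.90 = 68.10 dB SPL.
hydraulic press: 95 − 20·log₁₀(33.0/4.5) = 95 − 17.31 = 77.69 dB SPL.
Σ 10^(L/10) = 2.628e+08 → L_total = 10·log₁₀(2.628e+08) = 84.20 dB SPL.

84 dB SPL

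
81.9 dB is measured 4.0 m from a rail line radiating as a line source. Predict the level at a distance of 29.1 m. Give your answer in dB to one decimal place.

Cylindrical spreading from a line source gives a 10·log₁₀(r₂/r₁) drop.
L₂ = 81.9 − 10·log₁₀(29.1/4.0) = 81.9 − 8.618 = 73.28 dB.

73.3 dB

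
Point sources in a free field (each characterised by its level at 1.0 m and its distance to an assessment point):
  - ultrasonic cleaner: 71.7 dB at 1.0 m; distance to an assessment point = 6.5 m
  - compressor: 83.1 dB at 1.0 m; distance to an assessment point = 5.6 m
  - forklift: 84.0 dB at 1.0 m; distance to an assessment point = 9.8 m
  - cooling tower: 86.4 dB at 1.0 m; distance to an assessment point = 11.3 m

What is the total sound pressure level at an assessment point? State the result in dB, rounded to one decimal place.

First find each source's level at the receiver (point-source: −20·log₁₀(r/r_ref)), then combine on an intensity basis.
ultrasonic cleaner: 71.7 − 20·log₁₀(6.5/1.0) = 71.7 − 16.26 = 55.44 dB.
compressor: 83.1 − 20·log₁₀(5.6/1.0) = 83.1 − 14.96 = 68.14 dB.
forklift: 84.0 − 20·log₁₀(9.8/1.0) = 84.0 − 19.82 = 64.18 dB.
cooling tower: 86.4 − 20·log₁₀(11.3/1.0) = 86.4 − 21.06 = 65.34 dB.
Σ 10^(L/10) = 1.289e+07 → L_total = 10·log₁₀(1.289e+07) = 71.10 dB.

71.1 dB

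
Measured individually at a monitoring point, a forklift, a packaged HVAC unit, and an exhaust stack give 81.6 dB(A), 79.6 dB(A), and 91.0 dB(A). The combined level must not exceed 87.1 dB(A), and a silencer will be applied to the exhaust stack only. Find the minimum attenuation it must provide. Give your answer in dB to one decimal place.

6.6 dB

Fixed contribution from the other sources: Σ 10^(L/10) = 10^(81.6/10) + 10^(79.6/10) = 2.357e+08 (83.72 dB(A)).
To meet 87.1 dB(A) overall, the treated exhaust stack may contribute at most 10^(87.1/10) − 2.357e+08 = 2.771e+08, i.e. 84.43 dB(A).
Required insertion loss = 91.0 − 84.43 = 6.57 dB.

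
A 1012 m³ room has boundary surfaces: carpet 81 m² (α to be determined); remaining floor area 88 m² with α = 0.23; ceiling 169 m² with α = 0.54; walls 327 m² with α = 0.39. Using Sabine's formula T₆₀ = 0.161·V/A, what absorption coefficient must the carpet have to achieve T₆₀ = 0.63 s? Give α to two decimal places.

A = 0.161·V/T₆₀ = 0.161·1012/0.63 = 258.62 m² sabins.
Absorption from the other surfaces = 88·0.23 + 169·0.54 + 327·0.39 = 239.03 m², so the carpet must supply 19.59 m² over 81 m².
α = 19.59/81 = 0.242.

0.24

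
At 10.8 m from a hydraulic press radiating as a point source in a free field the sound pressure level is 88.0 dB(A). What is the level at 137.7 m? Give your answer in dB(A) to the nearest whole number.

Point-source attenuation: ΔL = 20·log₁₀(r₂/r₁) = 20·log₁₀(137.7/10.8) = 22.110 dB.
L₂ = 88.0 − 20·log₁₀(137.7/10.8) = 88.0 − 22.110 = 65.89 dB(A).

66 dB(A)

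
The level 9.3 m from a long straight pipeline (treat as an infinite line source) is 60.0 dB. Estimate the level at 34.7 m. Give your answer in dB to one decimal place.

For a line source, L₂ = L₁ − 10·log₁₀(r₂/r₁).
L₂ = 60.0 − 10·log₁₀(34.7/9.3) = 60.0 − 5.718 = 54.28 dB.

54.3 dB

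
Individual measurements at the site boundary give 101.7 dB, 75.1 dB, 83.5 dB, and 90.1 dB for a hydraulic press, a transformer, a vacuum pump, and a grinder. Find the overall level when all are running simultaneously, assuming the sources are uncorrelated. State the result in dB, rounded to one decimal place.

Incoherent sources combine by intensity addition: L_total = 10·log₁₀(Σ 10^(L_i/10)).
Σ 10^(L/10) = 10^(101.7/10) + 10^(75.1/10) + 10^(83.5/10) + 10^(90.1/10) = 1.607e+10.
L_total = 10·log₁₀(1.607e+10) = 102.06 dB.

102.1 dB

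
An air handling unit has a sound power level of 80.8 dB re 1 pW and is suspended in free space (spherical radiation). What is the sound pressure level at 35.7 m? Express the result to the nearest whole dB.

The power spreads over a sphere of area 4π·r², so L_p = L_w − 10·log₁₀(4π·r²).
4π·r² = 1.602e+04 m², 10·log₁₀ of that is 42.045 dB.
L_p = 80.8 − 42.045 = 38.75 dB.

39 dB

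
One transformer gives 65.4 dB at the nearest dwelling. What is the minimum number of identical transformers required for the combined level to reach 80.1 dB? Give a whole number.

Need L₁ + 10·log₁₀ N ≥ 80.1, i.e. log₁₀ N ≥ 1.47.
N ≥ 10^(14.7/10) = 29.512, so N = 30.

30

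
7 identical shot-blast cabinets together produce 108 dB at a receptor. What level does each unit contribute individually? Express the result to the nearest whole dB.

For N identical incoherent sources L_total = L₁ + 10·log₁₀ N, so L₁ = 108 − 10·log₁₀(7) = 108 − 8.451.

100 dB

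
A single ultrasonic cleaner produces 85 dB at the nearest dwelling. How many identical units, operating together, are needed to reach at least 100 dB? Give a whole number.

32

N identical sources give L₁ + 10·log₁₀ N, so require 10·log₁₀ N ≥ 100 − 85 = 15.0 dB.
N ≥ 10^(15.0/10) = 31.623, so N = 32.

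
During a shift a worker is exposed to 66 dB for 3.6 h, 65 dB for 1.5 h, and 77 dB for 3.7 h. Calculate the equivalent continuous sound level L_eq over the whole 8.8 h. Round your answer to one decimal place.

L_eq = 10·log₁₀[(1/T)·Σ tᵢ·10^(Lᵢ/10)] with T = 8.8 h.
Σ tᵢ·10^(Lᵢ/10) = 3.6·10^(66/10) + 1.5·10^(65/10) + 3.7·10^(77/10) = 2.045e+08.
L_eq = 10·log₁₀(2.045e+08/8.8) = 73.66 dB.

73.7 dB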